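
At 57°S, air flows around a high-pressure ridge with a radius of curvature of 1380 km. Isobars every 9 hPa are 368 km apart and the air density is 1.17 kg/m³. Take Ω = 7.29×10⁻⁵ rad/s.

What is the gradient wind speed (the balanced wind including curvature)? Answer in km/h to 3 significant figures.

Coriolis parameter at 57°S:
f = 2Ω sin φ = 2 × 7.29×10⁻⁵ × sin 57° = 1.22×10⁻⁴ s⁻¹
Pressure gradient: |∂P/∂n| = 900 Pa / 368000 m = 2.45×10⁻³ Pa/m
Geostrophic speed: V_g = |∂P/∂n|/(fρ) = 2.45×10⁻³/(1.22×10⁻⁴ × 1.17) = 17.1 m/s
Around a high, pressure-gradient force acts outward with centrifugal, so Coriolis balances both:
fV = (1/ρ)|∂P/∂n| + V²/R  →  V² − fR·V + fR·V_g = 0
With fR = 1.22×10⁻⁴ × 1380×10³ m = 169 m/s:
V = [fR − √((fR)² − 4 fR V_g)]/2 = [169 − √(169² − 4×169×17.1)]/2 = 19.3 m/s
Supergeostrophic (V > V_g = 17.1 m/s), as expected around a high.
Converting: 19.3 m/s × 3.6 = 69.5 km/h

69.5 km/h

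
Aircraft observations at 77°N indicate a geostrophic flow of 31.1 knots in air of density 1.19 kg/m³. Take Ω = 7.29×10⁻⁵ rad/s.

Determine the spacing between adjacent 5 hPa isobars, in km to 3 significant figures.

Coriolis parameter at 77°N:
f = 2Ω sin φ = 2 × 7.29×10⁻⁵ × sin 77° = 1.42×10⁻⁴ s⁻¹
Wind speed in SI: 31.1 knots = 16.0 m/s
Geostrophic balance rearranged: |∂P/∂n| = f ρ V_g
|∂P/∂n| = 1.42×10⁻⁴ × 1.19 × 16.0 = 2.70×10⁻³ Pa/m
Isobar spacing: Δn = ΔP/|∂P/∂n| = 500 Pa / 2.70×10⁻³ Pa/m = 184860 m ≈ 185 km

185 km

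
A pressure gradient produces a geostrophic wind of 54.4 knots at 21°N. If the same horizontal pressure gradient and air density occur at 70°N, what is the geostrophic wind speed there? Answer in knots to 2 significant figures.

21 knots

With the same pressure gradient and density, V_g ∝ 1/f ∝ 1/sin φ.
V₂ = V₁ · sin φ₁ / sin φ₂ = 54.4 × sin 21° / sin 70°
V₂ = 54.4 × 0.3584/0.9397 = 21 knots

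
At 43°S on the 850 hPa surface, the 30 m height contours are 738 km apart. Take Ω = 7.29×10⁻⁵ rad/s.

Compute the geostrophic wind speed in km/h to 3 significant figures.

14.4 km/h

Coriolis parameter at 43°S:
f = 2Ω sin φ = 2 × 7.29×10⁻⁵ × sin 43° = 9.94×10⁻⁵ s⁻¹
Height gradient: |∂Z/∂n| = 30 m / 738000 m = 4.07×10⁻⁵
On a pressure surface, geostrophic balance gives V_g = (g/f)|∂Z/∂n|:
V_g = 9.81 × 4.07×10⁻⁵ / 9.94×10⁻⁵ = 4.01 m/s
Converting: 4.01 m/s × 3.6 = 14.4 km/h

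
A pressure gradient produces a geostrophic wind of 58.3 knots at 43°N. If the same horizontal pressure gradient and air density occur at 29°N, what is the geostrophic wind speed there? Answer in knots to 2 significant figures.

82 knots

With the same pressure gradient and density, V_g ∝ 1/f ∝ 1/sin φ.
V₂ = V₁ · sin φ₁ / sin φ₂ = 58.3 × sin 43° / sin 29°
V₂ = 58.3 × 0.6820/0.4848 = 82 knots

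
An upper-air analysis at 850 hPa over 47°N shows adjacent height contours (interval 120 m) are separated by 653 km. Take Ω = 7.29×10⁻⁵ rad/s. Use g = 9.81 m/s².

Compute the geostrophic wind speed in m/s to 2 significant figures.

17 m/s

Coriolis parameter at 47°N:
f = 2Ω sin φ = 2 × 7.29×10⁻⁵ × sin 47° = 1.07×10⁻⁴ s⁻¹
Height gradient: |∂Z/∂n| = 120 m / 653000 m = 1.84×10⁻⁴
On a pressure surface, geostrophic balance gives V_g = (g/f)|∂Z/∂n|:
V_g = 9.81 × 1.84×10⁻⁴ / 1.07×10⁻⁴ = 16.9 m/s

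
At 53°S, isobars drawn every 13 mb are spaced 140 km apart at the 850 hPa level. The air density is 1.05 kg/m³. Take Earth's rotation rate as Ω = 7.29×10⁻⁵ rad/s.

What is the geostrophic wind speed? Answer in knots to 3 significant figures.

148 knots

Coriolis parameter at 53°S:
f = 2Ω sin φ = 2 × 7.29×10⁻⁵ × sin 53° = 1.16×10⁻⁴ s⁻¹
Pressure gradient: |∂P/∂n| = 1300 Pa / 140000 m = 9.29×10⁻³ Pa/m
Geostrophic balance (pressure-gradient force = Coriolis force):
V_g = (1/(fρ)) |∂P/∂n| = 9.29×10⁻³ / (1.16×10⁻⁴ × 1.05) = 75.9 m/s
Converting: 75.9 m/s × 1.944 = 148 knots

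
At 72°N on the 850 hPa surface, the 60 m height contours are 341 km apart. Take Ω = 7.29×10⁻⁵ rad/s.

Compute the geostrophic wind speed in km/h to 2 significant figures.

Coriolis parameter at 72°N:
f = 2Ω sin φ = 2 × 7.29×10⁻⁵ × sin 72° = 1.39×10⁻⁴ s⁻¹
Height gradient: |∂Z/∂n| = 60 m / 341000 m = 1.76×10⁻⁴
On a pressure surface, geostrophic balance gives V_g = (g/f)|∂Z/∂n|:
V_g = 9.81 × 1.76×10⁻⁴ / 1.39×10⁻⁴ = 12.4 m/s
Converting: 12.4 m/s × 3.6 = 45 km/h

45 km/h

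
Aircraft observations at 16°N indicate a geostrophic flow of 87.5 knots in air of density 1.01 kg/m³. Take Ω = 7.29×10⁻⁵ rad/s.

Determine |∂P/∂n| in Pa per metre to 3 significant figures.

Coriolis parameter at 16°N:
f = 2Ω sin φ = 2 × 7.29×10⁻⁵ × sin 16° = 4.02×10⁻⁵ s⁻¹
Wind speed in SI: 87.5 knots = 45.0 m/s
Geostrophic balance rearranged: |∂P/∂n| = f ρ V_g
|∂P/∂n| = 4.02×10⁻⁵ × 1.01 × 45.0 = 1.83×10⁻³ Pa/m

1.83×10⁻³ Pa/m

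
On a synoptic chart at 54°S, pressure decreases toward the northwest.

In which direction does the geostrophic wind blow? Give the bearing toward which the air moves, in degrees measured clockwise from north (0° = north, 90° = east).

The pressure-gradient force points toward the northwest (bearing 315°).
Geostrophic balance: in the Southern Hemisphere the Coriolis force deflects motion to the left, so the geostrophic wind blows 90° to the left of the pressure-gradient force (low pressure on the right).
Rotating 315° by 90° counterclockwise gives 225° — the wind blows toward the southwest.

225°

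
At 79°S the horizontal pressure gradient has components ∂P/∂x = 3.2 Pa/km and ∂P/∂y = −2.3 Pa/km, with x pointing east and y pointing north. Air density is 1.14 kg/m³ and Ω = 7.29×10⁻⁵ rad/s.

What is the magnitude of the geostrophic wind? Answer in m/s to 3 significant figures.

24.2 m/s

Coriolis parameter at 79°S:
f = 2Ω sin φ = 2 × 7.29×10⁻⁵ × sin 79° = 1.43×10⁻⁴ s⁻¹
In the Southern Hemisphere f is negative: f = −1.43×10⁻⁴ s⁻¹.
Component geostrophic relations (x east, y north):
u_g = −(1/(fρ)) ∂P/∂y,  v_g = (1/(fρ)) ∂P/∂x
u_g = −(−2.3×10⁻³)/(−1.43×10⁻⁴ × 1.14) = −14.1 m/s;  v_g = (3.2×10⁻³)/(−1.43×10⁻⁴ × 1.14) = −19.6 m/s
|V_g| = √(u_g² + v_g²) = 24.2 m/s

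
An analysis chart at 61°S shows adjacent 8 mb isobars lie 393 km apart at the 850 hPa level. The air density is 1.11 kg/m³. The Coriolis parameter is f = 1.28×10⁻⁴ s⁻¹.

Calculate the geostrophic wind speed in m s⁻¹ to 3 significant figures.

14.3 m s⁻¹

Pressure gradient: |∂P/∂n| = 800 Pa / 393000 m = 2.04×10⁻³ Pa/m
Geostrophic balance (pressure-gradient force = Coriolis force):
V_g = (1/(fρ)) |∂P/∂n| = 2.04×10⁻³ / (1.28×10⁻⁴ × 1.11) = 14.3 m/s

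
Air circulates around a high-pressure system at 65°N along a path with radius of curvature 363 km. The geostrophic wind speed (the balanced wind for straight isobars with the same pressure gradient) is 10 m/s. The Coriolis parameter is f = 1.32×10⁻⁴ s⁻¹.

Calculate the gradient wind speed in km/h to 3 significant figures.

51.2 km/h

Around a high, pressure-gradient force acts outward with centrifugal, so Coriolis balances both:
fV = (1/ρ)|∂P/∂n| + V²/R  →  V² − fR·V + fR·V_g = 0
With fR = 1.32×10⁻⁴ × 363×10³ m = 47.9 m/s:
V = [fR − √((fR)² − 4 fR V_g)]/2 = [47.9 − √(47.9² − 4×47.9×10)]/2 = 14.2 m/s
Supergeostrophic (V > V_g = 10 m/s), as expected around a high.
Converting: 14.2 m/s × 3.6 = 51.2 km/h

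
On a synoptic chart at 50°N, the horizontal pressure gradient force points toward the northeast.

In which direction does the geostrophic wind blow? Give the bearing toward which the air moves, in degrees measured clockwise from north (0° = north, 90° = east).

The pressure-gradient force points toward the northeast (bearing 045°).
Geostrophic balance: in the Northern Hemisphere the Coriolis force deflects motion to the right, so the geostrophic wind blows 90° to the right of the pressure-gradient force (low pressure on the left).
Rotating 045° by 90° clockwise gives 135° — the wind blows toward the southeast.

135°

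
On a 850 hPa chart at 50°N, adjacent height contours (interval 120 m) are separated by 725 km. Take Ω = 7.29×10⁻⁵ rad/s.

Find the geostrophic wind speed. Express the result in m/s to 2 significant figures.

Coriolis parameter at 50°N:
f = 2Ω sin φ = 2 × 7.29×10⁻⁵ × sin 50° = 1.12×10⁻⁴ s⁻¹
Height gradient: |∂Z/∂n| = 120 m / 725000 m = 1.66×10⁻⁴
On a pressure surface, geostrophic balance gives V_g = (g/f)|∂Z/∂n|:
V_g = 9.81 × 1.66×10⁻⁴ / 1.12×10⁻⁴ = 14.5 m/s

15 m/s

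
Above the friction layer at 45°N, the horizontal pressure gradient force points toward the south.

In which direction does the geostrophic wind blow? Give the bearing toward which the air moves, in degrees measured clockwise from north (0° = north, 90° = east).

The pressure-gradient force points toward the south (bearing 180°).
Geostrophic balance: in the Northern Hemisphere the Coriolis force deflects motion to the right, so the geostrophic wind blows 90° to the right of the pressure-gradient force (low pressure on the left).
Rotating 180° by 90° clockwise gives 270° — the wind blows toward the west.

270°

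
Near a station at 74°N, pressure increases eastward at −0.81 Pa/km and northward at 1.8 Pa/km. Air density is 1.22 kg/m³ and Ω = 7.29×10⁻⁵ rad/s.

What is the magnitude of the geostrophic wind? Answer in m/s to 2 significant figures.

12 m/s

Coriolis parameter at 74°N:
f = 2Ω sin φ = 2 × 7.29×10⁻⁵ × sin 74° = 1.40×10⁻⁴ s⁻¹
Component geostrophic relations (x east, y north):
u_g = −(1/(fρ)) ∂P/∂y,  v_g = (1/(fρ)) ∂P/∂x
u_g = −(1.8×10⁻³)/(1.40×10⁻⁴ × 1.22) = −10.5 m/s;  v_g = (−0.81×10⁻³)/(1.40×10⁻⁴ × 1.22) = −4.74 m/s
|V_g| = √(u_g² + v_g²) = 11.5 m/s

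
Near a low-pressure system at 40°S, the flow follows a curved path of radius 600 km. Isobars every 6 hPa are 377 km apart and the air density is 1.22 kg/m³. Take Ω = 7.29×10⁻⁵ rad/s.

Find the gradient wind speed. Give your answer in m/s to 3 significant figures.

Coriolis parameter at 40°S:
f = 2Ω sin φ = 2 × 7.29×10⁻⁵ × sin 40° = 9.37×10⁻⁵ s⁻¹
Pressure gradient: |∂P/∂n| = 600 Pa / 377000 m = 1.59×10⁻³ Pa/m
Geostrophic speed: V_g = |∂P/∂n|/(fρ) = 1.59×10⁻³/(9.37×10⁻⁵ × 1.22) = 13.9 m/s
Around a low, centrifugal force acts outward with Coriolis, so pressure-gradient force balances both:
(1/ρ)|∂P/∂n| = fV + V²/R  →  V² + fR·V − fR·V_g = 0
With fR = 9.37×10⁻⁵ × 600×10³ m = 56.2 m/s:
V = [−fR + √((fR)² + 4 fR V_g)]/2 = [−56.2 + √(56.2² + 4×56.2×13.9)]/2 = 11.5 m/s
Subgeostrophic (V < V_g = 13.9 m/s), as expected around a low.

11.5 m/s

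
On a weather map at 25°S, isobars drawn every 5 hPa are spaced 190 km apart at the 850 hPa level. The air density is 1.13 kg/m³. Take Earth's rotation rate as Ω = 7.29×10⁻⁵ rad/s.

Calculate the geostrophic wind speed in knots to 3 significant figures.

73.5 knots

Coriolis parameter at 25°S:
f = 2Ω sin φ = 2 × 7.29×10⁻⁵ × sin 25° = 6.16×10⁻⁵ s⁻¹
Pressure gradient: |∂P/∂n| = 500 Pa / 190000 m = 2.63×10⁻³ Pa/m
Geostrophic balance (pressure-gradient force = Coriolis force):
V_g = (1/(fρ)) |∂P/∂n| = 2.63×10⁻³ / (6.16×10⁻⁵ × 1.13) = 37.8 m/s
Converting: 37.8 m/s × 1.944 = 73.5 knots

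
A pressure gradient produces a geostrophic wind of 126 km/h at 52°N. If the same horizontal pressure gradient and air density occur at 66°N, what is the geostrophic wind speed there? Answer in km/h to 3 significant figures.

109 km/h

With the same pressure gradient and density, V_g ∝ 1/f ∝ 1/sin φ.
V₂ = V₁ · sin φ₁ / sin φ₂ = 126 × sin 52° / sin 66°
V₂ = 126 × 0.7880/0.9135 = 109 km/h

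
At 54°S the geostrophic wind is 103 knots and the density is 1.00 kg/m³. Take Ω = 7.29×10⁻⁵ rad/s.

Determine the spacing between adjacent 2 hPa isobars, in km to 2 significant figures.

32 km

Coriolis parameter at 54°S:
f = 2Ω sin φ = 2 × 7.29×10⁻⁵ × sin 54° = 1.18×10⁻⁴ s⁻¹
Wind speed in SI: 103 knots = 53.0 m/s
Geostrophic balance rearranged: |∂P/∂n| = f ρ V_g
|∂P/∂n| = 1.18×10⁻⁴ × 1.00 × 53.0 = 6.25×10⁻³ Pa/m
Isobar spacing: Δn = ΔP/|∂P/∂n| = 200 Pa / 6.25×10⁻³ Pa/m = 31999 m ≈ 32 km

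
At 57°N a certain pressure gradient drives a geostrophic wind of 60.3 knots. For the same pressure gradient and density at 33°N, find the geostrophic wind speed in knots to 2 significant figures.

93 knots

With the same pressure gradient and density, V_g ∝ 1/f ∝ 1/sin φ.
V₂ = V₁ · sin φ₁ / sin φ₂ = 60.3 × sin 57° / sin 33°
V₂ = 60.3 × 0.8387/0.5446 = 93 knots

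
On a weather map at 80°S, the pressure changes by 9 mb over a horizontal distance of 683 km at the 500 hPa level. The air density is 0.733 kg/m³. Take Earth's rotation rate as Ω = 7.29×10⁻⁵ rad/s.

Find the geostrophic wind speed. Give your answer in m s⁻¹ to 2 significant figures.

Coriolis parameter at 80°S:
f = 2Ω sin φ = 2 × 7.29×10⁻⁵ × sin 80° = 1.44×10⁻⁴ s⁻¹
Pressure gradient: |∂P/∂n| = 900 Pa / 683000 m = 1.32×10⁻³ Pa/m
Geostrophic balance (pressure-gradient force = Coriolis force):
V_g = (1/(fρ)) |∂P/∂n| = 1.32×10⁻³ / (1.44×10⁻⁴ × 0.733) = 12.5 m/s

13 m s⁻¹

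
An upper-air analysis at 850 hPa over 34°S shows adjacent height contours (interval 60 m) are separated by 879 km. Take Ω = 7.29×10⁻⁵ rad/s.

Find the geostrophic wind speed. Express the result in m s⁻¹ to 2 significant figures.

Coriolis parameter at 34°S:
f = 2Ω sin φ = 2 × 7.29×10⁻⁵ × sin 34° = 8.15×10⁻⁵ s⁻¹
Height gradient: |∂Z/∂n| = 60 m / 879000 m = 6.83×10⁻⁵
On a pressure surface, geostrophic balance gives V_g = (g/f)|∂Z/∂n|:
V_g = 9.81 × 6.83×10⁻⁵ / 8.15×10⁻⁵ = 8.21 m/s

8.2 m s⁻¹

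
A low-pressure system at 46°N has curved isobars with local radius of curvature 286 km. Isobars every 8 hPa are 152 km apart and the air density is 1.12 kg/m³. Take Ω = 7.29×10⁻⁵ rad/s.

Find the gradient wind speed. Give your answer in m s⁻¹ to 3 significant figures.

24.6 m s⁻¹

Coriolis parameter at 46°N:
f = 2Ω sin φ = 2 × 7.29×10⁻⁵ × sin 46° = 1.05×10⁻⁴ s⁻¹
Pressure gradient: |∂P/∂n| = 800 Pa / 152000 m = 5.26×10⁻³ Pa/m
Geostrophic speed: V_g = |∂P/∂n|/(fρ) = 5.26×10⁻³/(1.05×10⁻⁴ × 1.12) = 44.8 m/s
Around a low, centrifugal force acts outward with Coriolis, so pressure-gradient force balances both:
(1/ρ)|∂P/∂n| = fV + V²/R  →  V² + fR·V − fR·V_g = 0
With fR = 1.05×10⁻⁴ × 286×10³ m = 30.0 m/s:
V = [−fR + √((fR)² + 4 fR V_g)]/2 = [−30.0 + √(30.0² + 4×30.0×44.8)]/2 = 24.6 m/s
Subgeostrophic (V < V_g = 44.8 m/s), as expected around a low.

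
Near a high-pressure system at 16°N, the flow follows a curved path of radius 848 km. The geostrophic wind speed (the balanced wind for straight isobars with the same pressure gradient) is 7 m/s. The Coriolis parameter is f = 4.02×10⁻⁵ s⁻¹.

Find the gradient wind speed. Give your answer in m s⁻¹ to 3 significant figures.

Around a high, pressure-gradient force acts outward with centrifugal, so Coriolis balances both:
fV = (1/ρ)|∂P/∂n| + V²/R  →  V² − fR·V + fR·V_g = 0
With fR = 4.02×10⁻⁵ × 848×10³ m = 34.1 m/s:
V = [fR − √((fR)² − 4 fR V_g)]/2 = [34.1 − √(34.1² − 4×34.1×7)]/2 = 9.84 m/s
Supergeostrophic (V > V_g = 7 m/s), as expected around a high.

9.84 m s⁻¹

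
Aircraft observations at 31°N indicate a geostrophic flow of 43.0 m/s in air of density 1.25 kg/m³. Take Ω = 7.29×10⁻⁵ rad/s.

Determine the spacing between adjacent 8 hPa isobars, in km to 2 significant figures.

200 km

Coriolis parameter at 31°N:
f = 2Ω sin φ = 2 × 7.29×10⁻⁵ × sin 31° = 7.51×10⁻⁵ s⁻¹
Geostrophic balance rearranged: |∂P/∂n| = f ρ V_g
|∂P/∂n| = 7.51×10⁻⁵ × 1.25 × 43.0 = 4.04×10⁻³ Pa/m
Isobar spacing: Δn = ΔP/|∂P/∂n| = 800 Pa / 4.04×10⁻³ Pa/m = 198205 m ≈ 200 km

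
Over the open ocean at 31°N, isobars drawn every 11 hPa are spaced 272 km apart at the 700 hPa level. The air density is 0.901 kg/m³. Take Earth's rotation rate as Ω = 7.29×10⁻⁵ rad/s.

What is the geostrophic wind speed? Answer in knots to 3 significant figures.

116 knots

Coriolis parameter at 31°N:
f = 2Ω sin φ = 2 × 7.29×10⁻⁵ × sin 31° = 7.51×10⁻⁵ s⁻¹
Pressure gradient: |∂P/∂n| = 1100 Pa / 272000 m = 4.04×10⁻³ Pa/m
Geostrophic balance (pressure-gradient force = Coriolis force):
V_g = (1/(fρ)) |∂P/∂n| = 4.04×10⁻³ / (7.51×10⁻⁵ × 0.901) = 59.8 m/s
Converting: 59.8 m/s × 1.944 = 116 knots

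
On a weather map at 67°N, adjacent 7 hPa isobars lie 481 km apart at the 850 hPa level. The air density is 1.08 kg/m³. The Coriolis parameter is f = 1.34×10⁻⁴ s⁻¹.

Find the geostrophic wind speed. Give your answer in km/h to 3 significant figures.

36.2 km/h

Pressure gradient: |∂P/∂n| = 700 Pa / 481000 m = 1.46×10⁻³ Pa/m
Geostrophic balance (pressure-gradient force = Coriolis force):
V_g = (1/(fρ)) |∂P/∂n| = 1.46×10⁻³ / (1.34×10⁻⁴ × 1.08) = 10.1 m/s
Converting: 10.1 m/s × 3.6 = 36.2 km/h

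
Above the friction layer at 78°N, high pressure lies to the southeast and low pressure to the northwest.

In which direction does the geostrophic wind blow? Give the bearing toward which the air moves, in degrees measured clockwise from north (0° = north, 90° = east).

045°

The pressure-gradient force points toward the northwest (bearing 315°).
Geostrophic balance: in the Northern Hemisphere the Coriolis force deflects motion to the right, so the geostrophic wind blows 90° to the right of the pressure-gradient force (low pressure on the left).
Rotating 315° by 90° clockwise gives 045° — the wind blows toward the northeast.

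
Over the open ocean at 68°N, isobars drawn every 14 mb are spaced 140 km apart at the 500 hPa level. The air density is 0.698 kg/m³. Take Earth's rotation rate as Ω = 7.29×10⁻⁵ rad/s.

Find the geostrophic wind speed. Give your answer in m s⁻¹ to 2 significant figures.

110 m s⁻¹

Coriolis parameter at 68°N:
f = 2Ω sin φ = 2 × 7.29×10⁻⁵ × sin 68° = 1.35×10⁻⁴ s⁻¹
Pressure gradient: |∂P/∂n| = 1400 Pa / 140000 m = 1.00×10⁻² Pa/m
Geostrophic balance (pressure-gradient force = Coriolis force):
V_g = (1/(fρ)) |∂P/∂n| = 1.00×10⁻² / (1.35×10⁻⁴ × 0.698) = 106 m/s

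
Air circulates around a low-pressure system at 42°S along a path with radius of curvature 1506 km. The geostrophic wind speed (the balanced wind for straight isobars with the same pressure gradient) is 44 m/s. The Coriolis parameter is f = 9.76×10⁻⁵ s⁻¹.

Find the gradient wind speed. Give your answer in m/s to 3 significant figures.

Around a low, centrifugal force acts outward with Coriolis, so pressure-gradient force balances both:
(1/ρ)|∂P/∂n| = fV + V²/R  →  V² + fR·V − fR·V_g = 0
With fR = 9.76×10⁻⁵ × 1506×10³ m = 147 m/s:
V = [−fR + √((fR)² + 4 fR V_g)]/2 = [−147 + √(147² + 4×147×44)]/2 = 35.5 m/s
Subgeostrophic (V < V_g = 44 m/s), as expected around a low.

35.5 m/s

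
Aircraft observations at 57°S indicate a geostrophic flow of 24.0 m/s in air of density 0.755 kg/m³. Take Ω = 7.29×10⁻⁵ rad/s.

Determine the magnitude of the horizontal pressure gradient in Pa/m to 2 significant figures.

Coriolis parameter at 57°S:
f = 2Ω sin φ = 2 × 7.29×10⁻⁵ × sin 57° = 1.22×10⁻⁴ s⁻¹
Geostrophic balance rearranged: |∂P/∂n| = f ρ V_g
|∂P/∂n| = 1.22×10⁻⁴ × 0.755 × 24.0 = 2.22×10⁻³ Pa/m

2.2×10⁻³ Pa/m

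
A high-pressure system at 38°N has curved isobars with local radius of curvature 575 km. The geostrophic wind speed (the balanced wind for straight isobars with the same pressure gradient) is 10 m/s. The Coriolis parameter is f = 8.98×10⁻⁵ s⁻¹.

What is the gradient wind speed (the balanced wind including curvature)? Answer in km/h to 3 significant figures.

Around a high, pressure-gradient force acts outward with centrifugal, so Coriolis balances both:
fV = (1/ρ)|∂P/∂n| + V²/R  →  V² − fR·V + fR·V_g = 0
With fR = 8.98×10⁻⁵ × 575×10³ m = 51.6 m/s:
V = [fR − √((fR)² − 4 fR V_g)]/2 = [51.6 − √(51.6² − 4×51.6×10)]/2 = 13.6 m/s
Supergeostrophic (V > V_g = 10 m/s), as expected around a high.
Converting: 13.6 m/s × 3.6 = 48.8 km/h

48.8 km/h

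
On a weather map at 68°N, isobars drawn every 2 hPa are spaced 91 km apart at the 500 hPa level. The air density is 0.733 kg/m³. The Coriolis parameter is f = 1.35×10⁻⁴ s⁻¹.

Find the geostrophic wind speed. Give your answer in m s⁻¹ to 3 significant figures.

22.2 m s⁻¹

Pressure gradient: |∂P/∂n| = 200 Pa / 91000 m = 2.20×10⁻³ Pa/m
Geostrophic balance (pressure-gradient force = Coriolis force):
V_g = (1/(fρ)) |∂P/∂n| = 2.20×10⁻³ / (1.35×10⁻⁴ × 0.733) = 22.2 m/s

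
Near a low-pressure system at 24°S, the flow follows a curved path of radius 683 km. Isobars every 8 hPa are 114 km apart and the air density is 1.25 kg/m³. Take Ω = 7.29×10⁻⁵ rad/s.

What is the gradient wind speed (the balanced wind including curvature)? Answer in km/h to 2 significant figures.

160 km/h

Coriolis parameter at 24°S:
f = 2Ω sin φ = 2 × 7.29×10⁻⁵ × sin 24° = 5.93×10⁻⁵ s⁻¹
Pressure gradient: |∂P/∂n| = 800 Pa / 114000 m = 7.02×10⁻³ Pa/m
Geostrophic speed: V_g = |∂P/∂n|/(fρ) = 7.02×10⁻³/(5.93×10⁻⁵ × 1.25) = 94.7 m/s
Around a low, centrifugal force acts outward with Coriolis, so pressure-gradient force balances both:
(1/ρ)|∂P/∂n| = fV + V²/R  →  V² + fR·V − fR·V_g = 0
With fR = 5.93×10⁻⁵ × 683×10³ m = 40.5 m/s:
V = [−fR + √((fR)² + 4 fR V_g)]/2 = [−40.5 + √(40.5² + 4×40.5×94.7)]/2 = 44.9 m/s
Subgeostrophic (V < V_g = 94.7 m/s), as expected around a low.
Converting: 44.9 m/s × 3.6 = 160 km/h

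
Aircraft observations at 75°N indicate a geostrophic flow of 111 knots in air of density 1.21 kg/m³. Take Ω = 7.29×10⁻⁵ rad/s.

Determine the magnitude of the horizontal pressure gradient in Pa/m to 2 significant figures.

Coriolis parameter at 75°N:
f = 2Ω sin φ = 2 × 7.29×10⁻⁵ × sin 75° = 1.41×10⁻⁴ s⁻¹
Wind speed in SI: 111 knots = 57.1 m/s
Geostrophic balance rearranged: |∂P/∂n| = f ρ V_g
|∂P/∂n| = 1.41×10⁻⁴ × 1.21 × 57.1 = 9.73×10⁻³ Pa/m

9.7×10⁻³ Pa/m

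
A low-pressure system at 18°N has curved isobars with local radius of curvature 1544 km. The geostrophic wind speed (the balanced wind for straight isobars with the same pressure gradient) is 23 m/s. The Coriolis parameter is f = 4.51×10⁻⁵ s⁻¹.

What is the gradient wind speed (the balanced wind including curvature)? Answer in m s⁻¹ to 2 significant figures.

18 m s⁻¹

Around a low, centrifugal force acts outward with Coriolis, so pressure-gradient force balances both:
(1/ρ)|∂P/∂n| = fV + V²/R  →  V² + fR·V − fR·V_g = 0
With fR = 4.51×10⁻⁵ × 1544×10³ m = 69.6 m/s:
V = [−fR + √((fR)² + 4 fR V_g)]/2 = [−69.6 + √(69.6² + 4×69.6×23)]/2 = 18.2 m/s
Subgeostrophic (V < V_g = 23 m/s), as expected around a low.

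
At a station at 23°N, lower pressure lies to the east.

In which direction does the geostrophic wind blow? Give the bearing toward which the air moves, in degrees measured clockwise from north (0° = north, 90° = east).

180°

The pressure-gradient force points toward the east (bearing 090°).
Geostrophic balance: in the Northern Hemisphere the Coriolis force deflects motion to the right, so the geostrophic wind blows 90° to the right of the pressure-gradient force (low pressure on the left).
Rotating 090° by 90° clockwise gives 180° — the wind blows toward the south.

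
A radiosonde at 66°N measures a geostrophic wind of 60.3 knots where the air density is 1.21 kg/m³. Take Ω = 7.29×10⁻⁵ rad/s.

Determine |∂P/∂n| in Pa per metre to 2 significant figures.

Coriolis parameter at 66°N:
f = 2Ω sin φ = 2 × 7.29×10⁻⁵ × sin 66° = 1.33×10⁻⁴ s⁻¹
Wind speed in SI: 60.3 knots = 31.0 m/s
Geostrophic balance rearranged: |∂P/∂n| = f ρ V_g
|∂P/∂n| = 1.33×10⁻⁴ × 1.21 × 31.0 = 5.00×10⁻³ Pa/m

5.0×10⁻³ Pa/m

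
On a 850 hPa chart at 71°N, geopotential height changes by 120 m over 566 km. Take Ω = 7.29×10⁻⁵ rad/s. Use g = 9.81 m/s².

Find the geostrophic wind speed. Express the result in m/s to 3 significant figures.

Coriolis parameter at 71°N:
f = 2Ω sin φ = 2 × 7.29×10⁻⁵ × sin 71° = 1.38×10⁻⁴ s⁻¹
Height gradient: |∂Z/∂n| = 120 m / 566000 m = 2.12×10⁻⁴
On a pressure surface, geostrophic balance gives V_g = (g/f)|∂Z/∂n|:
V_g = 9.81 × 2.12×10⁻⁴ / 1.38×10⁻⁴ = 15.1 m/s

15.1 m/s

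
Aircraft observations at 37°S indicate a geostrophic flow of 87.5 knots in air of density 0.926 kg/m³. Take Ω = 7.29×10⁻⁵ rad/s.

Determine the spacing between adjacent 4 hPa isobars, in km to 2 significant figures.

Coriolis parameter at 37°S:
f = 2Ω sin φ = 2 × 7.29×10⁻⁵ × sin 37° = 8.77×10⁻⁵ s⁻¹
Wind speed in SI: 87.5 knots = 45.0 m/s
Geostrophic balance rearranged: |∂P/∂n| = f ρ V_g
|∂P/∂n| = 8.77×10⁻⁵ × 0.926 × 45.0 = 3.66×10⁻³ Pa/m
Isobar spacing: Δn = ΔP/|∂P/∂n| = 400 Pa / 3.66×10⁻³ Pa/m = 109366 m ≈ 110 km

110 km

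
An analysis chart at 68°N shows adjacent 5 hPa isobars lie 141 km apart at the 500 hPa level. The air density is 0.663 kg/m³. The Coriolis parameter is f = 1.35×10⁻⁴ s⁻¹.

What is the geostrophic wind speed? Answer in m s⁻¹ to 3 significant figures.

39.6 m s⁻¹

Pressure gradient: |∂P/∂n| = 500 Pa / 141000 m = 3.55×10⁻³ Pa/m
Geostrophic balance (pressure-gradient force = Coriolis force):
V_g = (1/(fρ)) |∂P/∂n| = 3.55×10⁻³ / (1.35×10⁻⁴ × 0.663) = 39.6 m/s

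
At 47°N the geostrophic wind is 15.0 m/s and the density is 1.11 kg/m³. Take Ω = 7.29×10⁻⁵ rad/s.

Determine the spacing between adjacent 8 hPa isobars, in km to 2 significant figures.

Coriolis parameter at 47°N:
f = 2Ω sin φ = 2 × 7.29×10⁻⁵ × sin 47° = 1.07×10⁻⁴ s⁻¹
Geostrophic balance rearranged: |∂P/∂n| = f ρ V_g
|∂P/∂n| = 1.07×10⁻⁴ × 1.11 × 15.0 = 1.78×10⁻³ Pa/m
Isobar spacing: Δn = ΔP/|∂P/∂n| = 800 Pa / 1.78×10⁻³ Pa/m = 450600 m ≈ 450 km

450 km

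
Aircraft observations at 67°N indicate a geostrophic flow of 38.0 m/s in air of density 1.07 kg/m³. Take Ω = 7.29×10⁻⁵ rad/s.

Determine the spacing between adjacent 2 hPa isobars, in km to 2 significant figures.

37 km

Coriolis parameter at 67°N:
f = 2Ω sin φ = 2 × 7.29×10⁻⁵ × sin 67° = 1.34×10⁻⁴ s⁻¹
Geostrophic balance rearranged: |∂P/∂n| = f ρ V_g
|∂P/∂n| = 1.34×10⁻⁴ × 1.07 × 38.0 = 5.46×10⁻³ Pa/m
Isobar spacing: Δn = ΔP/|∂P/∂n| = 200 Pa / 5.46×10⁻³ Pa/m = 36650 m ≈ 37 km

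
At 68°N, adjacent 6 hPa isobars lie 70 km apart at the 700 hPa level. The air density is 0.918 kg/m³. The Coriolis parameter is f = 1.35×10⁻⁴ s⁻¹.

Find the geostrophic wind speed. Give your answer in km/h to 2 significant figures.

Pressure gradient: |∂P/∂n| = 600 Pa / 70000 m = 8.57×10⁻³ Pa/m
Geostrophic balance (pressure-gradient force = Coriolis force):
V_g = (1/(fρ)) |∂P/∂n| = 8.57×10⁻³ / (1.35×10⁻⁴ × 0.918) = 69.2 m/s
Converting: 69.2 m/s × 3.6 = 250 km/h

250 km/h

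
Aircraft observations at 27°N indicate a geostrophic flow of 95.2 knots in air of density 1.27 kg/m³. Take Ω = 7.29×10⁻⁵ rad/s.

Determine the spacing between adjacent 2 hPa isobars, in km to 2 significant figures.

49 km

Coriolis parameter at 27°N:
f = 2Ω sin φ = 2 × 7.29×10⁻⁵ × sin 27° = 6.62×10⁻⁵ s⁻¹
Wind speed in SI: 95.2 knots = 49.0 m/s
Geostrophic balance rearranged: |∂P/∂n| = f ρ V_g
|∂P/∂n| = 6.62×10⁻⁵ × 1.27 × 49.0 = 4.12×10⁻³ Pa/m
Isobar spacing: Δn = ΔP/|∂P/∂n| = 200 Pa / 4.12×10⁻³ Pa/m = 48579 m ≈ 49 km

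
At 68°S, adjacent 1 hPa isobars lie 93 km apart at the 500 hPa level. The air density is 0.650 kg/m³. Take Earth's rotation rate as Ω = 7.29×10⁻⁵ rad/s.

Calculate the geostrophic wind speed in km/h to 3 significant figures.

Coriolis parameter at 68°S:
f = 2Ω sin φ = 2 × 7.29×10⁻⁵ × sin 68° = 1.35×10⁻⁴ s⁻¹
Pressure gradient: |∂P/∂n| = 100 Pa / 93000 m = 1.08×10⁻³ Pa/m
Geostrophic balance (pressure-gradient force = Coriolis force):
V_g = (1/(fρ)) |∂P/∂n| = 1.08×10⁻³ / (1.35×10⁻⁴ × 0.650) = 12.2 m/s
Converting: 12.2 m/s × 3.6 = 44.1 km/h

44.1 km/h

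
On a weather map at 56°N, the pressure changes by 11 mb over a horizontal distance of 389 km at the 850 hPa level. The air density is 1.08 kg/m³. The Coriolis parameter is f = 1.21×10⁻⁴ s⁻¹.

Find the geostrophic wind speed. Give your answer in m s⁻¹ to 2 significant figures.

Pressure gradient: |∂P/∂n| = 1100 Pa / 389000 m = 2.83×10⁻³ Pa/m
Geostrophic balance (pressure-gradient force = Coriolis force):
V_g = (1/(fρ)) |∂P/∂n| = 2.83×10⁻³ / (1.21×10⁻⁴ × 1.08) = 21.6 m/s

22 m s⁻¹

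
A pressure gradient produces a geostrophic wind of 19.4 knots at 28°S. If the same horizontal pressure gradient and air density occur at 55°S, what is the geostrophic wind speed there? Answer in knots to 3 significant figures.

11.1 knots

With the same pressure gradient and density, V_g ∝ 1/f ∝ 1/sin φ.
V₂ = V₁ · sin φ₁ / sin φ₂ = 19.4 × sin 28° / sin 55°
V₂ = 19.4 × 0.4695/0.8192 = 11.1 knots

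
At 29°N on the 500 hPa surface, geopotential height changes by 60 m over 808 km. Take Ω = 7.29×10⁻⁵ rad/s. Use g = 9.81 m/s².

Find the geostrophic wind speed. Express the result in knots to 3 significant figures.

20.0 knots

Coriolis parameter at 29°N:
f = 2Ω sin φ = 2 × 7.29×10⁻⁵ × sin 29° = 7.07×10⁻⁵ s⁻¹
Height gradient: |∂Z/∂n| = 60 m / 808000 m = 7.43×10⁻⁵
On a pressure surface, geostrophic balance gives V_g = (g/f)|∂Z/∂n|:
V_g = 9.81 × 7.43×10⁻⁵ / 7.07×10⁻⁵ = 10.3 m/s
Converting: 10.3 m/s × 1.944 = 20.0 knots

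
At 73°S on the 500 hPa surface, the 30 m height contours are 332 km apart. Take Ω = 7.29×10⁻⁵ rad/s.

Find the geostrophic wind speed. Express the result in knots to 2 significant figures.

12 knots

Coriolis parameter at 73°S:
f = 2Ω sin φ = 2 × 7.29×10⁻⁵ × sin 73° = 1.39×10⁻⁴ s⁻¹
Height gradient: |∂Z/∂n| = 30 m / 332000 m = 9.04×10⁻⁵
On a pressure surface, geostrophic balance gives V_g = (g/f)|∂Z/∂n|:
V_g = 9.81 × 9.04×10⁻⁵ / 1.39×10⁻⁴ = 6.36 m/s
Converting: 6.36 m/s × 1.944 = 12 knots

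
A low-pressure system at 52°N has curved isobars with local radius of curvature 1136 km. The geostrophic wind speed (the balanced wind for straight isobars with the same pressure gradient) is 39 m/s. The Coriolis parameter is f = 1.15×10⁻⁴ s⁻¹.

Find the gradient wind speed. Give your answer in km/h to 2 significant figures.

110 km/h

Around a low, centrifugal force acts outward with Coriolis, so pressure-gradient force balances both:
(1/ρ)|∂P/∂n| = fV + V²/R  →  V² + fR·V − fR·V_g = 0
With fR = 1.15×10⁻⁴ × 1136×10³ m = 131 m/s:
V = [−fR + √((fR)² + 4 fR V_g)]/2 = [−131 + √(131² + 4×131×39)]/2 = 31.4 m/s
Subgeostrophic (V < V_g = 39 m/s), as expected around a low.
Converting: 31.4 m/s × 3.6 = 110 km/h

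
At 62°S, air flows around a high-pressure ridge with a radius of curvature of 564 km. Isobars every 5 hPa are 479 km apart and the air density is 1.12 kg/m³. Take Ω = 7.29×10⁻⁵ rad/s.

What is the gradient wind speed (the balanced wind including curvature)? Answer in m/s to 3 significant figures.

Coriolis parameter at 62°S:
f = 2Ω sin φ = 2 × 7.29×10⁻⁵ × sin 62° = 1.29×10⁻⁴ s⁻¹
Pressure gradient: |∂P/∂n| = 500 Pa / 479000 m = 1.04×10⁻³ Pa/m
Geostrophic speed: V_g = |∂P/∂n|/(fρ) = 1.04×10⁻³/(1.29×10⁻⁴ × 1.12) = 7.24 m/s
Around a high, pressure-gradient force acts outward with centrifugal, so Coriolis balances both:
fV = (1/ρ)|∂P/∂n| + V²/R  →  V² − fR·V + fR·V_g = 0
With fR = 1.29×10⁻⁴ × 564×10³ m = 72.6 m/s:
V = [fR − √((fR)² − 4 fR V_g)]/2 = [72.6 − √(72.6² − 4×72.6×7.24)]/2 = 8.16 m/s
Supergeostrophic (V > V_g = 7.24 m/s), as expected around a high.

8.16 m/s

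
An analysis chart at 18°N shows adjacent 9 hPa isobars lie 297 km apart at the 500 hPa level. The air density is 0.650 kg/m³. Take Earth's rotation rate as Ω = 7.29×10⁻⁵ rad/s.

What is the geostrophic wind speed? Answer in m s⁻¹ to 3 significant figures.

Coriolis parameter at 18°N:
f = 2Ω sin φ = 2 × 7.29×10⁻⁵ × sin 18° = 4.51×10⁻⁵ s⁻¹
Pressure gradient: |∂P/∂n| = 900 Pa / 297000 m = 3.03×10⁻³ Pa/m
Geostrophic balance (pressure-gradient force = Coriolis force):
V_g = (1/(fρ)) |∂P/∂n| = 3.03×10⁻³ / (4.51×10⁻⁵ × 0.650) = 103 m/s

103 m s⁻¹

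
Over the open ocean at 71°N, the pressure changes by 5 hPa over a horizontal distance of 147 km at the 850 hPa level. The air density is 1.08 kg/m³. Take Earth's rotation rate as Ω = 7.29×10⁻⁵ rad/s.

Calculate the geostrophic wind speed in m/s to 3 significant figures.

22.8 m/s

Coriolis parameter at 71°N:
f = 2Ω sin φ = 2 × 7.29×10⁻⁵ × sin 71° = 1.38×10⁻⁴ s⁻¹
Pressure gradient: |∂P/∂n| = 500 Pa / 147000 m = 3.40×10⁻³ Pa/m
Geostrophic balance (pressure-gradient force = Coriolis force):
V_g = (1/(fρ)) |∂P/∂n| = 3.40×10⁻³ / (1.38×10⁻⁴ × 1.08) = 22.8 m/s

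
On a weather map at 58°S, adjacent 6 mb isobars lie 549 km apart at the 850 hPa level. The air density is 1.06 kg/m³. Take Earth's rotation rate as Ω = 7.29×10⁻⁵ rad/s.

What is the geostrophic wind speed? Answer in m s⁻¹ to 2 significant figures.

Coriolis parameter at 58°S:
f = 2Ω sin φ = 2 × 7.29×10⁻⁵ × sin 58° = 1.24×10⁻⁴ s⁻¹
Pressure gradient: |∂P/∂n| = 600 Pa / 549000 m = 1.09×10⁻³ Pa/m
Geostrophic balance (pressure-gradient force = Coriolis force):
V_g = (1/(fρ)) |∂P/∂n| = 1.09×10⁻³ / (1.24×10⁻⁴ × 1.06) = 8.34 m/s

8.3 m s⁻¹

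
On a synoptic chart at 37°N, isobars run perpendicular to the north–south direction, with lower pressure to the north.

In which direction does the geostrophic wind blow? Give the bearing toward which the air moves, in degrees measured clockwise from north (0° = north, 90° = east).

The pressure-gradient force points toward the north (bearing 000°).
Geostrophic balance: in the Northern Hemisphere the Coriolis force deflects motion to the right, so the geostrophic wind blows 90° to the right of the pressure-gradient force (low pressure on the left).
Rotating 000° by 90° clockwise gives 090° — the wind blows toward the east.

090°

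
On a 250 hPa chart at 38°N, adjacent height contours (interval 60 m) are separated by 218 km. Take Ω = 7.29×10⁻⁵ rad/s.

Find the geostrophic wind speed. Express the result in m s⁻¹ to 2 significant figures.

30 m s⁻¹

Coriolis parameter at 38°N:
f = 2Ω sin φ = 2 × 7.29×10⁻⁵ × sin 38° = 8.98×10⁻⁵ s⁻¹
Height gradient: |∂Z/∂n| = 60 m / 218000 m = 2.75×10⁻⁴
On a pressure surface, geostrophic balance gives V_g = (g/f)|∂Z/∂n|:
V_g = 9.81 × 2.75×10⁻⁴ / 8.98×10⁻⁵ = 30.1 m/s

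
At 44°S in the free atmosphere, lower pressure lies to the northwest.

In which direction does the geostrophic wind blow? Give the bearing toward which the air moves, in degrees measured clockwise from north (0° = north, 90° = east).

The pressure-gradient force points toward the northwest (bearing 315°).
Geostrophic balance: in the Southern Hemisphere the Coriolis force deflects motion to the left, so the geostrophic wind blows 90° to the left of the pressure-gradient force (low pressure on the right).
Rotating 315° by 90° counterclockwise gives 225° — the wind blows toward the southwest.

225°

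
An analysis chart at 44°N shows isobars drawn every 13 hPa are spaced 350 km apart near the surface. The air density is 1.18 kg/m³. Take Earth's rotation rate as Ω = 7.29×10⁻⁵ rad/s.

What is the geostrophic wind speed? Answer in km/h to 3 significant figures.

112 km/h

Coriolis parameter at 44°N:
f = 2Ω sin φ = 2 × 7.29×10⁻⁵ × sin 44° = 1.01×10⁻⁴ s⁻¹
Pressure gradient: |∂P/∂n| = 1300 Pa / 350000 m = 3.71×10⁻³ Pa/m
Geostrophic balance (pressure-gradient force = Coriolis force):
V_g = (1/(fρ)) |∂P/∂n| = 3.71×10⁻³ / (1.01×10⁻⁴ × 1.18) = 31.1 m/s
Converting: 31.1 m/s × 3.6 = 112 km/h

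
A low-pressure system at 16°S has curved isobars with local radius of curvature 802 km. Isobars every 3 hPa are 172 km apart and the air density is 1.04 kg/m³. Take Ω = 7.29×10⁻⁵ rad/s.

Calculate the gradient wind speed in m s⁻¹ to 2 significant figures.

Coriolis parameter at 16°S:
f = 2Ω sin φ = 2 × 7.29×10⁻⁵ × sin 16° = 4.02×10⁻⁵ s⁻¹
Pressure gradient: |∂P/∂n| = 300 Pa / 172000 m = 1.74×10⁻³ Pa/m
Geostrophic speed: V_g = |∂P/∂n|/(fρ) = 1.74×10⁻³/(4.02×10⁻⁵ × 1.04) = 41.7 m/s
Around a low, centrifugal force acts outward with Coriolis, so pressure-gradient force balances both:
(1/ρ)|∂P/∂n| = fV + V²/R  →  V² + fR·V − fR·V_g = 0
With fR = 4.02×10⁻⁵ × 802×10³ m = 32.2 m/s:
V = [−fR + √((fR)² + 4 fR V_g)]/2 = [−32.2 + √(32.2² + 4×32.2×41.7)]/2 = 23.9 m/s
Subgeostrophic (V < V_g = 41.7 m/s), as expected around a low.

24 m s⁻¹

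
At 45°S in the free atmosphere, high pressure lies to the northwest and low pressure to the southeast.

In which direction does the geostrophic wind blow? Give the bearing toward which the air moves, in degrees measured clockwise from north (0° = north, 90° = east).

045°

The pressure-gradient force points toward the southeast (bearing 135°).
Geostrophic balance: in the Southern Hemisphere the Coriolis force deflects motion to the left, so the geostrophic wind blows 90° to the left of the pressure-gradient force (low pressure on the right).
Rotating 135° by 90° counterclockwise gives 045° — the wind blows toward the northeast.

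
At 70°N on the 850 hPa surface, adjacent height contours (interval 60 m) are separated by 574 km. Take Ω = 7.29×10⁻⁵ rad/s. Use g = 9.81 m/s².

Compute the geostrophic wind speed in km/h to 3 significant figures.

Coriolis parameter at 70°N:
f = 2Ω sin φ = 2 × 7.29×10⁻⁵ × sin 70° = 1.37×10⁻⁴ s⁻¹
Height gradient: |∂Z/∂n| = 60 m / 574000 m = 1.05×10⁻⁴
On a pressure surface, geostrophic balance gives V_g = (g/f)|∂Z/∂n|:
V_g = 9.81 × 1.05×10⁻⁴ / 1.37×10⁻⁴ = 7.48 m/s
Converting: 7.48 m/s × 3.6 = 26.9 km/h

26.9 km/h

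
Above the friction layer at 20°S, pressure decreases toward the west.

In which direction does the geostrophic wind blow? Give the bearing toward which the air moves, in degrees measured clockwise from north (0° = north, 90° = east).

180°

The pressure-gradient force points toward the west (bearing 270°).
Geostrophic balance: in the Southern Hemisphere the Coriolis force deflects motion to the left, so the geostrophic wind blows 90° to the left of the pressure-gradient force (low pressure on the right).
Rotating 270° by 90° counterclockwise gives 180° — the wind blows toward the south.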